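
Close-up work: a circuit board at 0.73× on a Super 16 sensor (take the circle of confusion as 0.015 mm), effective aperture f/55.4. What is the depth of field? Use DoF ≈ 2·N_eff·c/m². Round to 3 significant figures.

3.12 mm

At magnification m, DoF ≈ 2·N_eff·c/m² = 2 × 55.4 × 0.015 / 0.73² = 1.662 / 0.5329 ≈ 3.12 mm.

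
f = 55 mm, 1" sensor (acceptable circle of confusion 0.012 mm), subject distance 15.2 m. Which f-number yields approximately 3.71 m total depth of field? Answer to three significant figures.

Write h = H − f = f²/(N·c). The thin-lens limits are Dn = s·h/(h + (s−f)) and Df = s·h/(h − (s−f)), so DoF = Df − Dn = 2·s·(s−f)·h / (h² − (s−f)²).
That is a quadratic in h: DoF·h² − 2·s·(s−f)·h − DoF·(s−f)² = 0 ⇒ h = (s−f)·(s + √(s² + DoF²)) / DoF = 15145 × (15200 + √(15200² + 3710²)) / 3710 = 15145 × (15200 + 15646.2) / 3710 ≈ 125921 mm.
Then N = f²/(c·h) = 55² / (0.012 × 125921) = 3025 / 1511.0 ≈ 2.00.

f/2.00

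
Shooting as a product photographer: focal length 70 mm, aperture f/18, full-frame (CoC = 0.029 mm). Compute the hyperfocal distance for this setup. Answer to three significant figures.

9.46 m

Hyperfocal distance H = f²/(N·c) + f = 70²/(18 × 0.029) + 70 = 4900/0.522 + 70 ≈ 9457.0 mm ≈ 9.46 m.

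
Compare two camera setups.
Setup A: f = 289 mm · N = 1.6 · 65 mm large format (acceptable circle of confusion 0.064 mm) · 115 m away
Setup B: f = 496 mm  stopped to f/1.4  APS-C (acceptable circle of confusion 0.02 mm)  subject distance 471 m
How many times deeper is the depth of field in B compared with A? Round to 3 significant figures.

1.53

Setup A: H = 289²/(1.6×0.064) + 289 ≈ 815923.8 mm; DoF = Df − Dn = 133821 − 100821 ≈ 33000 mm.
Setup B: H = 496²/(1.4×0.02) + 496 ≈ 8786781.7 mm; DoF = Df − Dn = 497649 − 447060 ≈ 50589 mm.
Ratio = 50589 / 33000 ≈ 1.53.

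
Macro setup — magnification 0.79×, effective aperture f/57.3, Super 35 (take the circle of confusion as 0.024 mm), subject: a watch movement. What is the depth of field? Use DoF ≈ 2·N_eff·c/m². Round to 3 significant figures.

At magnification m, DoF ≈ 2·N_eff·c/m² = 2 × 57.3 × 0.024 / 0.79² = 2.75 / 0.6241 ≈ 4.41 mm.

4.41 mm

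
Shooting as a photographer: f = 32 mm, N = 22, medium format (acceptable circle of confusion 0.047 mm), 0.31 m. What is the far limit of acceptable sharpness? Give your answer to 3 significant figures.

Hyperfocal distance H = f²/(N·c) + f = 32²/(22 × 0.047) + 32 = 1024/1.034 + 32 ≈ 1022.3 mm ≈ 1.022 m.
Far limit Df = s·(H − f)/(H − s) = 310 × (1022.3 − 32) / (1022.3 − 310) = 310 × 990.3 / 712.3 ≈ 430.98 mm.

431 mm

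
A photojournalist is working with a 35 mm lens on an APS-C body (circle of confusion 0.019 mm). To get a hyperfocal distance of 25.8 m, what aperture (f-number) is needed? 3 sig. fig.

Rearrange H = f²/(N·c) + f for N: N = f² / ((H − f)·c).
N = 35² / ((25800 − 35) × 0.019) = 1225 / 489.5 ≈ 2.50.

f/2.50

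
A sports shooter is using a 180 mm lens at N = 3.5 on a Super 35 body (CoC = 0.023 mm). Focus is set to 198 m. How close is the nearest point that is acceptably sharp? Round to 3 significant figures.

Hyperfocal distance H = f²/(N·c) + f = 180²/(3.5 × 0.023) + 180 = 32400/0.0805 + 180 ≈ 402664.5 mm ≈ 402.7 m.
Near limit Dn = s·(H − f)/(H + s − 2f) = 198000 × (402664.5 − 180) / (402664.5 + 198000 − 2 × 180) = 198000 × 402484.5 / 600304.5 ≈ 132753 mm ≈ 133 m.

133 m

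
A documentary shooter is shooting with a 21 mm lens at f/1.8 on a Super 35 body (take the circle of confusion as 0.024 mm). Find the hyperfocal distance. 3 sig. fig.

10.2 m

Hyperfocal distance H = f²/(N·c) + f = 21²/(1.8 × 0.024) + 21 = 441/0.0432 + 21 ≈ 10229.3 mm ≈ 10.2 m.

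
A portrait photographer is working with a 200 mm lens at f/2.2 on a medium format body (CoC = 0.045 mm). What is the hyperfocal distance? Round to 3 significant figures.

404 m

Hyperfocal distance H = f²/(N·c) + f = 200²/(2.2 × 0.045) + 200 = 40000/0.099 + 200 ≈ 404240.4 mm ≈ 404 m.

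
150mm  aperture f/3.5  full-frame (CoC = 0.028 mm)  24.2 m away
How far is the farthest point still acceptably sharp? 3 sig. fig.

27.0 m

Hyperfocal distance H = f²/(N·c) + f = 150²/(3.5 × 0.028) + 150 = 22500/0.098 + 150 ≈ 229741.8 mm ≈ 229.7 m.
Far limit Df = s·(H − f)/(H − s) = 24200 × (229741.8 − 150) / (229741.8 − 24200) = 24200 × 229591.8 / 205541.8 ≈ 27032 mm ≈ 27.0 m.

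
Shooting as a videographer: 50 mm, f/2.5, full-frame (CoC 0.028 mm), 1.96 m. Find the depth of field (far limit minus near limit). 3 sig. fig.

Hyperfocal distance H = f²/(N·c) + f = 50²/(2.5 × 0.028) + 50 = 2500/0.07 + 50 ≈ 35764.3 mm ≈ 35.76 m.
Near limit Dn = s·(H − f)/(H + s − 2f) = 1960 × (35764.3 − 50) / (35764.3 + 1960 − 2 × 50) = 1960 × 35714.3 / 37624.3 ≈ 1860.50 mm.
Far limit Df = s·(H − f)/(H − s) = 1960 × (35764.3 − 50) / (35764.3 − 1960) = 1960 × 35714.3 / 33804.3 ≈ 2070.74 mm.
Depth of field = Df − Dn = 2070.74 − 1860.50 ≈ 210.24 mm.

210 mm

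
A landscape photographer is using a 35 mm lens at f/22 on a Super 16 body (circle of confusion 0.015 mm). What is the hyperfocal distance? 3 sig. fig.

Hyperfocal distance H = f²/(N·c) + f = 35²/(22 × 0.015) + 35 = 1225/0.33 + 35 ≈ 3747.1 mm ≈ 3.75 m.

3.75 m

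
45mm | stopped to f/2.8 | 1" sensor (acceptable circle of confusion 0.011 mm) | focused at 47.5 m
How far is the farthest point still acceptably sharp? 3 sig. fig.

Hyperfocal distance H = f²/(N·c) + f = 45²/(2.8 × 0.011) + 45 = 2025/0.0308 + 45 ≈ 65791.8 mm ≈ 65.79 m.
Far limit Df = s·(H − f)/(H − s) = 47500 × (65791.8 − 45) / (65791.8 − 47500) = 47500 × 65746.8 / 18291.8 ≈ 170731 mm ≈ 171 m.

171 m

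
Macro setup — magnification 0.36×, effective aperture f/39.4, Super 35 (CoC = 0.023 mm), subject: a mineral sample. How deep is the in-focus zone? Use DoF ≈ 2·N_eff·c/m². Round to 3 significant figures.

At magnification m, DoF ≈ 2·N_eff·c/m² = 2 × 39.4 × 0.023 / 0.36² = 1.812 / 0.1296 ≈ 14 mm.

14.0 mm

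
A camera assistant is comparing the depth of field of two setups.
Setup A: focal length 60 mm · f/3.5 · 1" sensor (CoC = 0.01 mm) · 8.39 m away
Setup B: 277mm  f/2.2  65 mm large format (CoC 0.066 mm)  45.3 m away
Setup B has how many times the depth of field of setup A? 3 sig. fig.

Setup A: H = 60²/(3.5×0.01) + 60 ≈ 102917.1 mm; DoF = Df − Dn = 9129.4 − 7761.4 ≈ 1368.0 mm.
Setup B: H = 277²/(2.2×0.066) + 277 ≈ 528713.6 mm; DoF = Df − Dn = 49519.0 − 41743.4 ≈ 7775.6 mm.
Ratio = 7775.6 / 1368.0 ≈ 5.68.

5.68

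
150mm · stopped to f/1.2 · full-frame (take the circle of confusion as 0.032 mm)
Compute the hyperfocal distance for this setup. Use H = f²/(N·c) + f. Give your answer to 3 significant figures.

586 m

Hyperfocal distance H = f²/(N·c) + f = 150²/(1.2 × 0.032) + 150 = 22500/0.0384 + 150 ≈ 586087.5 mm ≈ 586 m.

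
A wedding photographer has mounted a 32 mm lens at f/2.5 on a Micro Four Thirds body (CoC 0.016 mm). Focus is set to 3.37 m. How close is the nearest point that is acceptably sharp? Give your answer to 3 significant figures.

2.98 m

Hyperfocal distance H = f²/(N·c) + f = 32²/(2.5 × 0.016) + 32 = 1024/0.04 + 32 ≈ 25632.0 mm ≈ 25.63 m.
Near limit Dn = s·(H − f)/(H + s − 2f) = 3370 × (25632.0 − 32) / (25632.0 + 3370 − 2 × 32) = 3370 × 25600.0 / 28938.0 ≈ 2981.3 mm ≈ 2.98 m.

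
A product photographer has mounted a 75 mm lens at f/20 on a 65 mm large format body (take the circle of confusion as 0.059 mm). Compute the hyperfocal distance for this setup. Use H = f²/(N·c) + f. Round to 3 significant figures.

4.84 m

Hyperfocal distance H = f²/(N·c) + f = 75²/(20 × 0.059) + 75 = 5625/1.18 + 75 ≈ 4841.9 mm ≈ 4.84 m.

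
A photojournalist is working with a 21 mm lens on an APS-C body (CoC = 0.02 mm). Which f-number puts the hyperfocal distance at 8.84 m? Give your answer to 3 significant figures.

Rearrange H = f²/(N·c) + f for N: N = f² / ((H − f)·c).
N = 21² / ((8840 − 21) × 0.02) = 441 / 176.4 ≈ 2.50.

f/2.50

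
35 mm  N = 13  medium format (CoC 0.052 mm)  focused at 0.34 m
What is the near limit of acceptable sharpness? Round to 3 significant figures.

291 mm

Hyperfocal distance H = f²/(N·c) + f = 35²/(13 × 0.052) + 35 = 1225/0.676 + 35 ≈ 1847.1 mm ≈ 1.847 m.
Near limit Dn = s·(H − f)/(H + s − 2f) = 340 × (1847.1 − 35) / (1847.1 + 340 − 2 × 35) = 340 × 1812.1 / 2117.1 ≈ 291.02 mm.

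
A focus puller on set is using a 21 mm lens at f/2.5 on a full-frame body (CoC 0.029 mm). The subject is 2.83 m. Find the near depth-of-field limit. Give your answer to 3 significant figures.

1.94 m

Hyperfocal distance H = f²/(N·c) + f = 21²/(2.5 × 0.029) + 21 = 441/0.0725 + 21 ≈ 6103.8 mm ≈ 6.104 m.
Near limit Dn = s·(H − f)/(H + s − 2f) = 2830 × (6103.8 − 21) / (6103.8 + 2830 − 2 × 21) = 2830 × 6082.8 / 8891.8 ≈ 1936.0 mm ≈ 1.94 m.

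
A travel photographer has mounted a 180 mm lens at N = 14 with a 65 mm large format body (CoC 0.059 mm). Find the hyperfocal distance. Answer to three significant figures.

39.4 m

Hyperfocal distance H = f²/(N·c) + f = 180²/(14 × 0.059) + 180 = 32400/0.826 + 180 ≈ 39405.2 mm ≈ 39.4 m.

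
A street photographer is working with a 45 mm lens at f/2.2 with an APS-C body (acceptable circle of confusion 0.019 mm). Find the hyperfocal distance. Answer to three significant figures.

Hyperfocal distance H = f²/(N·c) + f = 45²/(2.2 × 0.019) + 45 = 2025/0.0418 + 45 ≈ 48490.0 mm ≈ 48.5 m.

48.5 m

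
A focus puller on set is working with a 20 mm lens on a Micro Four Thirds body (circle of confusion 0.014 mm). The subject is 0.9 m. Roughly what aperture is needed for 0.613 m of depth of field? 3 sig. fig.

Write h = H − f = f²/(N·c). The thin-lens limits are Dn = s·h/(h + (s−f)) and Df = s·h/(h − (s−f)), so DoF = Df − Dn = 2·s·(s−f)·h / (h² − (s−f)²).
That is a quadratic in h: DoF·h² − 2·s·(s−f)·h − DoF·(s−f)² = 0 ⇒ h = (s−f)·(s + √(s² + DoF²)) / DoF = 880 × (900 + √(900² + 613²)) / 613 = 880 × (900 + 1088.93) / 613 ≈ 2855.2 mm.
Then N = f²/(c·h) = 20² / (0.014 × 2855.2) = 400 / 39.973 ≈ 10.

f/10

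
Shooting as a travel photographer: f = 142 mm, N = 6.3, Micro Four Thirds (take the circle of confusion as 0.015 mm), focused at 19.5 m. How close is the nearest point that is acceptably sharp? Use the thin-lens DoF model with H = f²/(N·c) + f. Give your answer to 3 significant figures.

17.9 m

Hyperfocal distance H = f²/(N·c) + f = 142²/(6.3 × 0.015) + 142 = 20164/0.0945 + 142 ≈ 213517.7 mm ≈ 213.5 m.
Near limit Dn = s·(H − f)/(H + s − 2f) = 19500 × (213517.7 − 142) / (213517.7 + 19500 − 2 × 142) = 19500 × 213375.7 / 232733.7 ≈ 17878 mm ≈ 17.9 m.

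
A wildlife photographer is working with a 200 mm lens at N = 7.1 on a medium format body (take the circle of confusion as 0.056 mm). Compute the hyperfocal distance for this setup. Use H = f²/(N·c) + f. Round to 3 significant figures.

101 m

Hyperfocal distance H = f²/(N·c) + f = 200²/(7.1 × 0.056) + 200 = 40000/0.3976 + 200 ≈ 100803.6 mm ≈ 101 m.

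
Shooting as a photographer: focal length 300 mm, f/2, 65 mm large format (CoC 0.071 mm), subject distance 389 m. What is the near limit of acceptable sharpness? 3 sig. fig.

Hyperfocal distance H = f²/(N·c) + f = 300²/(2 × 0.071) + 300 = 90000/0.142 + 300 ≈ 634102.8 mm ≈ 634.1 m.
Near limit Dn = s·(H − f)/(H + s − 2f) = 389000 × (634102.8 − 300) / (634102.8 + 389000 − 2 × 300) = 389000 × 633802.8 / 1022502.8 ≈ 241123 mm ≈ 241 m.

241 m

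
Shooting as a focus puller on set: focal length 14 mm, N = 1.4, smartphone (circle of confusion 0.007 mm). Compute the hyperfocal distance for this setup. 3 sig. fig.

20.0 m

Hyperfocal distance H = f²/(N·c) + f = 14²/(1.4 × 0.007) + 14 = 196/0.0098 + 14 ≈ 20014.0 mm ≈ 20.0 m.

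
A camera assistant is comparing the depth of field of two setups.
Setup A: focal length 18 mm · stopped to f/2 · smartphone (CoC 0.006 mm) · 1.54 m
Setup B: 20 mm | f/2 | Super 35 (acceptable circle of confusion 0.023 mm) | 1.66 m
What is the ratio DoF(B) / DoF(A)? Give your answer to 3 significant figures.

Setup A: H = 18²/(2×0.006) + 18 ≈ 27018.0 mm; DoF = Df − Dn = 1632.00 − 1457.82 ≈ 174.18 mm.
Setup B: H = 20²/(2×0.023) + 20 ≈ 8715.7 mm; DoF = Df − Dn = 2045.85 − 1396.60 ≈ 649.25 mm.
Ratio = 649.25 / 174.18 ≈ 3.73.

3.73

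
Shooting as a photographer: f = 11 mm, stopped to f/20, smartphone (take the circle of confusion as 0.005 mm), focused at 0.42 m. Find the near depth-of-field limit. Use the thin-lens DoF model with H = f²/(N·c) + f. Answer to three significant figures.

Hyperfocal distance H = f²/(N·c) + f = 11²/(20 × 0.005) + 11 = 121/0.1 + 11 ≈ 1221.0 mm ≈ 1.221 m.
Near limit Dn = s·(H − f)/(H + s − 2f) = 420 × (1221.0 − 11) / (1221.0 + 420 − 2 × 11) = 420 × 1210.0 / 1619.0 ≈ 313.90 mm.

314 mm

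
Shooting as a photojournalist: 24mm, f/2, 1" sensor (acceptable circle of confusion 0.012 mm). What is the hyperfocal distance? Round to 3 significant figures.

24.0 m

Hyperfocal distance H = f²/(N·c) + f = 24²/(2 × 0.012) + 24 = 576/0.024 + 24 ≈ 24024.0 mm ≈ 24.0 m.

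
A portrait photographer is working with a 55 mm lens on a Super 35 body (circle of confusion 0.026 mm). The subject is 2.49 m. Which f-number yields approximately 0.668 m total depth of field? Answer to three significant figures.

f/6.30

Write h = H − f = f²/(N·c). The thin-lens limits are Dn = s·h/(h + (s−f)) and Df = s·h/(h − (s−f)), so DoF = Df − Dn = 2·s·(s−f)·h / (h² − (s−f)²).
That is a quadratic in h: DoF·h² − 2·s·(s−f)·h − DoF·(s−f)² = 0 ⇒ h = (s−f)·(s + √(s² + DoF²)) / DoF = 2435 × (2490 + √(2490² + 668²)) / 668 = 2435 × (2490 + 2578.05) / 668 ≈ 18474 mm.
Then N = f²/(c·h) = 55² / (0.026 × 18474) = 3025 / 480.33 ≈ 6.30.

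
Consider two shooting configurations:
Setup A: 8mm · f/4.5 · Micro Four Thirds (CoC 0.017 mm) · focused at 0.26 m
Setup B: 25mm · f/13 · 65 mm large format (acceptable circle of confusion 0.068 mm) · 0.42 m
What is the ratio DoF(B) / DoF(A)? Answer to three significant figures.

Setup A: H = 8²/(4.5×0.017) + 8 ≈ 844.6 mm; DoF = Df − Dn = 372.08 − 199.81 ≈ 172.27 mm.
Setup B: H = 25²/(13×0.068) + 25 ≈ 732.0 mm; DoF = Df − Dn = 951.71 − 269.46 ≈ 682.25 mm.
Ratio = 682.25 / 172.27 ≈ 3.96.

3.96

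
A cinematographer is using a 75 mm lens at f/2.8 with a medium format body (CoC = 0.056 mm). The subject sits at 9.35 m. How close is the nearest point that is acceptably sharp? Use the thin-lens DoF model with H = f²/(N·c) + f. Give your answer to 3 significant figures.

Hyperfocal distance H = f²/(N·c) + f = 75²/(2.8 × 0.056) + 75 = 5625/0.1568 + 75 ≈ 35948.7 mm ≈ 35.95 m.
Near limit Dn = s·(H − f)/(H + s − 2f) = 9350 × (35948.7 − 75) / (35948.7 + 9350 − 2 × 75) = 9350 × 35873.7 / 45148.7 ≈ 7429.2 mm ≈ 7.43 m.

7.43 m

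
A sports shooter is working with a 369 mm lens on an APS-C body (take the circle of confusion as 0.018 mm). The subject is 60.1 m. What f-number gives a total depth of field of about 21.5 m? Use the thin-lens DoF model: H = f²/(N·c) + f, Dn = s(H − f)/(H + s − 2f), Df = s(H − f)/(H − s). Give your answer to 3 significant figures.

Write h = H − f = f²/(N·c). The thin-lens limits are Dn = s·h/(h + (s−f)) and Df = s·h/(h − (s−f)), so DoF = Df − Dn = 2·s·(s−f)·h / (h² − (s−f)²).
That is a quadratic in h: DoF·h² − 2·s·(s−f)·h − DoF·(s−f)² = 0 ⇒ h = (s−f)·(s + √(s² + DoF²)) / DoF = 59731 × (60100 + √(60100² + 21500²)) / 21500 = 59731 × (60100 + 63829.9) / 21500 ≈ 344300 mm.
Then N = f²/(c·h) = 369² / (0.018 × 344300) = 136161 / 6197.4 ≈ 22.

f/22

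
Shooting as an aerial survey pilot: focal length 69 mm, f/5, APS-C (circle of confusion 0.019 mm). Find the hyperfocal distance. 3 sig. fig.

50.2 m

Hyperfocal distance H = f²/(N·c) + f = 69²/(5 × 0.019) + 69 = 4761/0.095 + 69 ≈ 50184.8 mm ≈ 50.2 m.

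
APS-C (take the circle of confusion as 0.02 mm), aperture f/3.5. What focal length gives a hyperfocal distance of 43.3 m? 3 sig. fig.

From H = f²/(N·c) + f, with f ≪ H: f ≈ √(H·N·c) = √(43300 × 3.5 × 0.02) = √3031.0 ≈ 55.05 mm.
Exact: f² + N·c·f − N·c·H = 0 ⇒ f = (−N·c + √((N·c)² + 4·N·c·H))/2 = (−0.07 + √12124)/2 ≈ 55.020 mm ≈ 55.0 mm.

55.0 mm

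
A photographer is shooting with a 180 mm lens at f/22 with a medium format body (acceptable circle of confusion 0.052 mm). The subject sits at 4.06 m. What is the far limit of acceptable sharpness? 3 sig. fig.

Hyperfocal distance H = f²/(N·c) + f = 180²/(22 × 0.052) + 180 = 32400/1.144 + 180 ≈ 28501.7 mm ≈ 28.50 m.
Far limit Df = s·(H − f)/(H − s) = 4060 × (28501.7 − 180) / (28501.7 − 4060) = 4060 × 28321.7 / 24441.7 ≈ 4704.5 mm ≈ 4.70 m.

4.70 m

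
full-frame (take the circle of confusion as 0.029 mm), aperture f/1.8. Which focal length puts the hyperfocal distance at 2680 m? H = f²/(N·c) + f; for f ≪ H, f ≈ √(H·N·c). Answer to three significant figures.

From H = f²/(N·c) + f, with f ≪ H: f ≈ √(H·N·c) = √(2680000 × 1.8 × 0.029) = √139896 ≈ 374.0 mm.
The +f correction barely moves this — solving exactly, f² + N·c·f − N·c·H = 0 ⇒ f = (−N·c + √((N·c)² + 4·N·c·H))/2 = (−0.0522 + √559584)/2 ≈ 374.00 mm, so f ≈ 374 mm.

374 mm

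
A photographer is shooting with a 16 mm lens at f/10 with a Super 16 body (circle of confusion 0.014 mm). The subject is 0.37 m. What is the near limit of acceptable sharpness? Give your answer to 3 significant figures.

Hyperfocal distance H = f²/(N·c) + f = 16²/(10 × 0.014) + 16 = 256/0.14 + 16 ≈ 1844.6 mm ≈ 1.845 m.
Near limit Dn = s·(H − f)/(H + s − 2f) = 370 × (1844.6 − 16) / (1844.6 + 370 − 2 × 16) = 370 × 1828.6 / 2182.6 ≈ 309.99 mm.

310 mm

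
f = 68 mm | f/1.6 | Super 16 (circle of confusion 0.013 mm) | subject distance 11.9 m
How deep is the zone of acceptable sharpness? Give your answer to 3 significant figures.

1.27 m

Hyperfocal distance H = f²/(N·c) + f = 68²/(1.6 × 0.013) + 68 = 4624/0.0208 + 68 ≈ 222375.7 mm ≈ 222.4 m.
Near limit Dn = s·(H − f)/(H + s − 2f) = 11900 × (222375.7 − 68) / (222375.7 + 11900 − 2 × 68) = 11900 × 222307.7 / 234139.7 ≈ 11298.6 mm.
Far limit Df = s·(H − f)/(H − s) = 11900 × (222375.7 − 68) / (222375.7 − 11900) = 11900 × 222307.7 / 210475.7 ≈ 12569.0 mm.
Depth of field = Df − Dn = 12569.0 − 11298.6 ≈ 1270.4 mm ≈ 1.27 m.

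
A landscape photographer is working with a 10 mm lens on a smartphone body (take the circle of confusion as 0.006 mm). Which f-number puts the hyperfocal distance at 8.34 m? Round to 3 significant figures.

Rearrange H = f²/(N·c) + f for N: N = f² / ((H − f)·c).
N = 10² / ((8340 − 10) × 0.006) = 100 / 49.98 ≈ 2.00.

f/2.00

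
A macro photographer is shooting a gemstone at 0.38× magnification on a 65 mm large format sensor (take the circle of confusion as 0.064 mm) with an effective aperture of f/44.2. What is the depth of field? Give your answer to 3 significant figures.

At magnification m, DoF ≈ 2·N_eff·c/m² = 2 × 44.2 × 0.064 / 0.38² = 5.658 / 0.1444 ≈ 39.2 mm.

39.2 mm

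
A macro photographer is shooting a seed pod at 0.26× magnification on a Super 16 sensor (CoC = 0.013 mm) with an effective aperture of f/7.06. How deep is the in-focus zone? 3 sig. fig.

2.72 mm

At magnification m, DoF ≈ 2·N_eff·c/m² = 2 × 7.06 × 0.013 / 0.26² = 0.1836 / 0.0676 ≈ 2.72 mm.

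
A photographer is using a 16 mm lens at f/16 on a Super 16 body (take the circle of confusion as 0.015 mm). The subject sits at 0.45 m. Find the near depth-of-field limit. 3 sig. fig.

320 mm

Hyperfocal distance H = f²/(N·c) + f = 16²/(16 × 0.015) + 16 = 256/0.24 + 16 ≈ 1082.7 mm ≈ 1.083 m.
Near limit Dn = s·(H − f)/(H + s − 2f) = 450 × (1082.7 − 16) / (1082.7 + 450 − 2 × 16) = 450 × 1066.7 / 1500.7 ≈ 319.86 mm.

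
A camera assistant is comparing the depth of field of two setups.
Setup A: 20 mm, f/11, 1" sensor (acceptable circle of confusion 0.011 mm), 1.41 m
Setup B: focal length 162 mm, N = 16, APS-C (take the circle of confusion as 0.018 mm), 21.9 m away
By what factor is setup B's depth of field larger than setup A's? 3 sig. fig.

7.69

Setup A: H = 20²/(11×0.011) + 20 ≈ 3325.8 mm; DoF = Df − Dn = 2433.0 − 992.6 ≈ 1440.4 mm.
Setup B: H = 162²/(16×0.018) + 162 ≈ 91287.0 mm; DoF = Df − Dn = 28761 − 17682 ≈ 11079 mm.
Ratio = 11079 / 1440.4 ≈ 7.69.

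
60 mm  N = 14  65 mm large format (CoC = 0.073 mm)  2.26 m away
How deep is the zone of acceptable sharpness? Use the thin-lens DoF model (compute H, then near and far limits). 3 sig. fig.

4.63 m

Hyperfocal distance H = f²/(N·c) + f = 60²/(14 × 0.073) + 60 = 3600/1.022 + 60 ≈ 3582.5 mm ≈ 3.583 m.
Near limit Dn = s·(H − f)/(H + s − 2f) = 2260 × (3582.5 − 60) / (3582.5 + 2260 − 2 × 60) = 2260 × 3522.5 / 5722.5 ≈ 1391.1 mm.
Far limit Df = s·(H − f)/(H − s) = 2260 × (3582.5 − 60) / (3582.5 − 2260) = 2260 × 3522.5 / 1322.5 ≈ 6019.5 mm.
Depth of field = Df − Dn = 6019.5 − 1391.1 ≈ 4628.4 mm ≈ 4.63 m.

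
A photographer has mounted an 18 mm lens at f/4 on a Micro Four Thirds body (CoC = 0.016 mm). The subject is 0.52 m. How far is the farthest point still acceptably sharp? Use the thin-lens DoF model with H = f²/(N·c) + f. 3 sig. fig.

0.577 m

Hyperfocal distance H = f²/(N·c) + f = 18²/(4 × 0.016) + 18 = 324/0.064 + 18 ≈ 5080.5 mm ≈ 5.080 m.
Far limit Df = s·(H − f)/(H − s) = 520 × (5080.5 − 18) / (5080.5 − 520) = 520 × 5062.5 / 4560.5 ≈ 577.24 mm ≈ 0.577 m.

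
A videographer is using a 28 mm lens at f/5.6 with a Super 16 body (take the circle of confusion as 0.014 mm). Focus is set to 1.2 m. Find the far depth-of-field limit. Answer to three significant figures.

Hyperfocal distance H = f²/(N·c) + f = 28²/(5.6 × 0.014) + 28 = 784/0.0784 + 28 ≈ 10028.0 mm ≈ 10.03 m.
Far limit Df = s·(H − f)/(H − s) = 1200 × (10028.0 − 28) / (10028.0 − 1200) = 1200 × 10000.0 / 8828.0 ≈ 1359.3 mm ≈ 1.36 m.

1.36 m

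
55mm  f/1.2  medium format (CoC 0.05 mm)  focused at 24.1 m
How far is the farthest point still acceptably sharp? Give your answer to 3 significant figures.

Hyperfocal distance H = f²/(N·c) + f = 55²/(1.2 × 0.05) + 55 = 3025/0.06 + 55 ≈ 50471.7 mm ≈ 50.47 m.
Far limit Df = s·(H − f)/(H − s) = 24100 × (50471.7 − 55) / (50471.7 − 24100) = 24100 × 50416.7 / 26371.7 ≈ 46074 mm ≈ 46.1 m.

46.1 m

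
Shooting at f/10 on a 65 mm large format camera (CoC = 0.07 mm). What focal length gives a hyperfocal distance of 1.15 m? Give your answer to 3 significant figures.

28.0 mm

From H = f²/(N·c) + f, with f ≪ H: f ≈ √(H·N·c) = √(1150 × 10 × 0.07) = √805.00 ≈ 28.37 mm.
Exact: f² + N·c·f − N·c·H = 0 ⇒ f = (−N·c + √((N·c)² + 4·N·c·H))/2 = (−0.7 + √3220.5)/2 ≈ 28.025 mm ≈ 28.0 mm.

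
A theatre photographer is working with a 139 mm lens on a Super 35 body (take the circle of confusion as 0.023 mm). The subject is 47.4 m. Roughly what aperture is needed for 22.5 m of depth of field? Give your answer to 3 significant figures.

Write h = H − f = f²/(N·c). The thin-lens limits are Dn = s·h/(h + (s−f)) and Df = s·h/(h − (s−f)), so DoF = Df − Dn = 2·s·(s−f)·h / (h² − (s−f)²).
That is a quadratic in h: DoF·h² − 2·s·(s−f)·h − DoF·(s−f)² = 0 ⇒ h = (s−f)·(s + √(s² + DoF²)) / DoF = 47261 × (47400 + √(47400² + 22500²)) / 22500 = 47261 × (47400 + 52469.1) / 22500 ≈ 209774 mm.
Then N = f²/(c·h) = 139² / (0.023 × 209774) = 19321 / 4824.8 ≈ 4.

f/4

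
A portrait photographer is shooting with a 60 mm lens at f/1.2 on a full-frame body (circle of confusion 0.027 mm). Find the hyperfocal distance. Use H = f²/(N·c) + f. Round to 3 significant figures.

Hyperfocal distance H = f²/(N·c) + f = 60²/(1.2 × 0.027) + 60 = 3600/0.0324 + 60 ≈ 111171.1 mm ≈ 111 m.

111 m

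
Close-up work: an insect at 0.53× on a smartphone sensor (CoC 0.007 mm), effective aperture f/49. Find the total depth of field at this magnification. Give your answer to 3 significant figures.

At magnification m, DoF ≈ 2·N_eff·c/m² = 2 × 49 × 0.007 / 0.53² = 0.686 / 0.2809 ≈ 2.44 mm.

2.44 mm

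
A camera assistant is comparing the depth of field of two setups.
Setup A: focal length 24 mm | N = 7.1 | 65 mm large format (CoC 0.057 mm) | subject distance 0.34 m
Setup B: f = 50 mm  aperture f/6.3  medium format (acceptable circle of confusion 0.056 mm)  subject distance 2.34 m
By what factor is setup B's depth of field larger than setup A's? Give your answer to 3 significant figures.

Setup A: H = 24²/(7.1×0.057) + 24 ≈ 1447.3 mm; DoF = Df − Dn = 437.03 − 278.23 ≈ 158.80 mm.
Setup B: H = 50²/(6.3×0.056) + 50 ≈ 7136.2 mm; DoF = Df − Dn = 3457.3 − 1768.5 ≈ 1688.8 mm.
Ratio = 1688.8 / 158.80 ≈ 10.6.

10.6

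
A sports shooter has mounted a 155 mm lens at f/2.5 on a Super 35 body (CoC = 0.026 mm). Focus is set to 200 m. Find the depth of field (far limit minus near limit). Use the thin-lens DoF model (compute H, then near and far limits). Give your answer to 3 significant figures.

Hyperfocal distance H = f²/(N·c) + f = 155²/(2.5 × 0.026) + 155 = 24025/0.065 + 155 ≈ 369770.4 mm ≈ 369.8 m.
Near limit Dn = s·(H − f)/(H + s − 2f) = 200000 × (369770.4 − 155) / (369770.4 + 200000 − 2 × 155) = 200000 × 369615.4 / 569460.4 ≈ 129813 mm.
Far limit Df = s·(H − f)/(H − s) = 200000 × (369770.4 − 155) / (369770.4 − 200000) = 200000 × 369615.4 / 169770.4 ≈ 435430 mm.
Depth of field = Df − Dn = 435430 − 129813 ≈ 305617 mm ≈ 306 m.

306 m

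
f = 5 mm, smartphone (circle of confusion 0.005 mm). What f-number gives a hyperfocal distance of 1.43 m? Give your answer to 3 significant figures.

Rearrange H = f²/(N·c) + f for N: N = f² / ((H − f)·c).
N = 5² / ((1430 − 5) × 0.005) = 25 / 7.125 ≈ 3.51.

f/3.51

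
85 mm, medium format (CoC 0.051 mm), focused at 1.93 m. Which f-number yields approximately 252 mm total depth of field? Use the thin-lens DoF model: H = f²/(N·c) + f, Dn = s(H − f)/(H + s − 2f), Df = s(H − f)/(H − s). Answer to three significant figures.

f/4.99

Write h = H − f = f²/(N·c). The thin-lens limits are Dn = s·h/(h + (s−f)) and Df = s·h/(h − (s−f)), so DoF = Df − Dn = 2·s·(s−f)·h / (h² − (s−f)²).
That is a quadratic in h: DoF·h² − 2·s·(s−f)·h − DoF·(s−f)² = 0 ⇒ h = (s−f)·(s + √(s² + DoF²)) / DoF = 1845 × (1930 + √(1930² + 252²)) / 252 = 1845 × (1930 + 1946.38) / 252 ≈ 28381 mm.
Then N = f²/(c·h) = 85² / (0.051 × 28381) = 7225 / 1447.4 ≈ 4.99.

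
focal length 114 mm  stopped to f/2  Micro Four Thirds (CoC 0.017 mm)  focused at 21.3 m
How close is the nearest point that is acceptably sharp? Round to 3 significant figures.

Hyperfocal distance H = f²/(N·c) + f = 114²/(2 × 0.017) + 114 = 12996/0.034 + 114 ≈ 382349.3 mm ≈ 382.3 m.
Near limit Dn = s·(H − f)/(H + s − 2f) = 21300 × (382349.3 − 114) / (382349.3 + 21300 − 2 × 114) = 21300 × 382235.3 / 403421.3 ≈ 20181 mm ≈ 20.2 m.

20.2 m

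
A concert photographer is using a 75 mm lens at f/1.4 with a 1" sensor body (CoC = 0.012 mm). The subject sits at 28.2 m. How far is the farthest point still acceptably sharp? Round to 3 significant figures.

Hyperfocal distance H = f²/(N·c) + f = 75²/(1.4 × 0.012) + 75 = 5625/0.0168 + 75 ≈ 334896.4 mm ≈ 334.9 m.
Far limit Df = s·(H − f)/(H − s) = 28200 × (334896.4 − 75) / (334896.4 − 28200) = 28200 × 334821.4 / 306696.4 ≈ 30786 mm ≈ 30.8 m.

30.8 m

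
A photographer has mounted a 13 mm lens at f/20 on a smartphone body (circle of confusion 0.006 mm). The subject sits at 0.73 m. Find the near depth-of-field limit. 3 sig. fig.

484 mm

Hyperfocal distance H = f²/(N·c) + f = 13²/(20 × 0.006) + 13 = 169/0.12 + 13 ≈ 1421.3 mm ≈ 1.421 m.
Near limit Dn = s·(H − f)/(H + s − 2f) = 730 × (1421.3 − 13) / (1421.3 + 730 − 2 × 13) = 730 × 1408.3 / 2125.3 ≈ 483.73 mm.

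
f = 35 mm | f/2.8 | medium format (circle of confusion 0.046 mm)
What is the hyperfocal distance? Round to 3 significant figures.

9.55 m

Hyperfocal distance H = f²/(N·c) + f = 35²/(2.8 × 0.046) + 35 = 1225/0.1288 + 35 ≈ 9545.9 mm ≈ 9.55 m.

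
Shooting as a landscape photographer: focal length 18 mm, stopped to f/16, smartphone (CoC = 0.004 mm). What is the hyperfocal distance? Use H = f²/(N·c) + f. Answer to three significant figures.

5.08 m

Hyperfocal distance H = f²/(N·c) + f = 18²/(16 × 0.004) + 18 = 324/0.064 + 18 ≈ 5080.5 mm ≈ 5.08 m.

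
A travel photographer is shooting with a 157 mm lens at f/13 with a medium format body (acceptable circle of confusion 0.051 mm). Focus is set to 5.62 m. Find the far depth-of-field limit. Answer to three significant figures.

Hyperfocal distance H = f²/(N·c) + f = 157²/(13 × 0.051) + 157 = 24649/0.663 + 157 ≈ 37335.0 mm ≈ 37.33 m.
Far limit Df = s·(H − f)/(H − s) = 5620 × (37335.0 − 157) / (37335.0 − 5620) = 5620 × 37178.0 / 31715.0 ≈ 6588.1 mm ≈ 6.59 m.

6.59 m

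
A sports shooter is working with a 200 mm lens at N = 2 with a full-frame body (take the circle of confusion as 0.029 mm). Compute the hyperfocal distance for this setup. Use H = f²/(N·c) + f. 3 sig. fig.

Hyperfocal distance H = f²/(N·c) + f = 200²/(2 × 0.029) + 200 = 40000/0.058 + 200 ≈ 689855.2 mm ≈ 690 m.

690 m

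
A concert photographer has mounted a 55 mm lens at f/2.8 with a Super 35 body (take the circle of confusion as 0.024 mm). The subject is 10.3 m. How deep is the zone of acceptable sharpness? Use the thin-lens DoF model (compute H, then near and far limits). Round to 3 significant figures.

Hyperfocal distance H = f²/(N·c) + f = 55²/(2.8 × 0.024) + 55 = 3025/0.0672 + 55 ≈ 45069.9 mm ≈ 45.07 m.
Near limit Dn = s·(H − f)/(H + s − 2f) = 10300 × (45069.9 − 55) / (45069.9 + 10300 − 2 × 55) = 10300 × 45014.9 / 55259.9 ≈ 8390.4 mm.
Far limit Df = s·(H − f)/(H − s) = 10300 × (45069.9 − 55) / (45069.9 − 10300) = 10300 × 45014.9 / 34769.9 ≈ 13334.9 mm.
Depth of field = Df − Dn = 13334.9 − 8390.4 ≈ 4944.5 mm ≈ 4.94 m.

4.94 m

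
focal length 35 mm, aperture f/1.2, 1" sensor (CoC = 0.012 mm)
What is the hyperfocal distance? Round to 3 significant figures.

Hyperfocal distance H = f²/(N·c) + f = 35²/(1.2 × 0.012) + 35 = 1225/0.0144 + 35 ≈ 85104.4 mm ≈ 85.1 m.

85.1 m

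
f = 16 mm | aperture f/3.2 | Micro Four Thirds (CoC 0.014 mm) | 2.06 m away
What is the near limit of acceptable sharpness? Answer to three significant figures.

1.52 m

Hyperfocal distance H = f²/(N·c) + f = 16²/(3.2 × 0.014) + 16 = 256/0.0448 + 16 ≈ 5730.3 mm ≈ 5.730 m.
Near limit Dn = s·(H − f)/(H + s − 2f) = 2060 × (5730.3 − 16) / (5730.3 + 2060 − 2 × 16) = 2060 × 5714.3 / 7758.3 ≈ 1517.3 mm ≈ 1.52 m.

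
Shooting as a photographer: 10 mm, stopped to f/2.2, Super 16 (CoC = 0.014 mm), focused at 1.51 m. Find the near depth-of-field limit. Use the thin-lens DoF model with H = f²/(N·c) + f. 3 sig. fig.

Hyperfocal distance H = f²/(N·c) + f = 10²/(2.2 × 0.014) + 10 = 100/0.0308 + 10 ≈ 3256.8 mm ≈ 3.257 m.
Near limit Dn = s·(H − f)/(H + s − 2f) = 1510 × (3256.8 − 10) / (3256.8 + 1510 − 2 × 10) = 1510 × 3246.8 / 4746.8 ≈ 1032.8 mm ≈ 1.03 m.

1.03 m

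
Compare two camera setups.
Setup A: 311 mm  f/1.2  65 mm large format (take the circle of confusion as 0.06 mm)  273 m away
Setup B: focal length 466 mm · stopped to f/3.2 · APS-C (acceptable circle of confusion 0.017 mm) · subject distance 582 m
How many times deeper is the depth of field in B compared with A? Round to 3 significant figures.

1.50

Setup A: H = 311²/(1.2×0.06) + 311 ≈ 1343658.2 mm; DoF = Df − Dn = 342531 − 226934 ≈ 115597 mm.
Setup B: H = 466²/(3.2×0.017) + 466 ≈ 3992304.2 mm; DoF = Df − Dn = 681244 − 507995 ≈ 173249 mm.
Ratio = 173249 / 115597 ≈ 1.50.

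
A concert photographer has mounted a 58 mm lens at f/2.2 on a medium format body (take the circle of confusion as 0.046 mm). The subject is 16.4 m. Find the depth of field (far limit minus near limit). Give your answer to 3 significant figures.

Hyperfocal distance H = f²/(N·c) + f = 58²/(2.2 × 0.046) + 58 = 3364/0.1012 + 58 ≈ 33299.1 mm ≈ 33.30 m.
Near limit Dn = s·(H − f)/(H + s − 2f) = 16400 × (33299.1 − 58) / (33299.1 + 16400 − 2 × 58) = 16400 × 33241.1 / 49583.1 ≈ 10995 mm.
Far limit Df = s·(H − f)/(H − s) = 16400 × (33299.1 − 58) / (33299.1 − 16400) = 16400 × 33241.1 / 16899.1 ≈ 32259 mm.
Depth of field = Df − Dn = 32259 − 10995 ≈ 21264 mm ≈ 21.3 m.

21.3 m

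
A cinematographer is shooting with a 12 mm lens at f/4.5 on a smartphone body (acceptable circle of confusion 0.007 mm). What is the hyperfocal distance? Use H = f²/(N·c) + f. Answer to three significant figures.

Hyperfocal distance H = f²/(N·c) + f = 12²/(4.5 × 0.007) + 12 = 144/0.0315 + 12 ≈ 4583.4 mm ≈ 4.58 m.

4.58 m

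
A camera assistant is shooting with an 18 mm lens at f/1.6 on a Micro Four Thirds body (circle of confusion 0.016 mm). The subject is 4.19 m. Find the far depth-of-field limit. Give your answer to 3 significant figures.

Hyperfocal distance H = f²/(N·c) + f = 18²/(1.6 × 0.016) + 18 = 324/0.0256 + 18 ≈ 12674.2 mm ≈ 12.67 m.
Far limit Df = s·(H − f)/(H − s) = 4190 × (12674.2 − 18) / (12674.2 − 4190) = 4190 × 12656.2 / 8484.2 ≈ 6250.4 mm ≈ 6.25 m.

6.25 m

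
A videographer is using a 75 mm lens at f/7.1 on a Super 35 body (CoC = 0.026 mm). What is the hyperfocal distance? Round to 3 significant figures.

30.5 m

Hyperfocal distance H = f²/(N·c) + f = 75²/(7.1 × 0.026) + 75 = 5625/0.1846 + 75 ≈ 30546.3 mm ≈ 30.5 m.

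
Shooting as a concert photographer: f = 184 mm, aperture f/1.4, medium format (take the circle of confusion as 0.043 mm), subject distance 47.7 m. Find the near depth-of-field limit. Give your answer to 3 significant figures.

44.0 m

Hyperfocal distance H = f²/(N·c) + f = 184²/(1.4 × 0.043) + 184 = 33856/0.0602 + 184 ≈ 562576.0 mm ≈ 562.6 m.
Near limit Dn = s·(H − f)/(H + s − 2f) = 47700 × (562576.0 − 184) / (562576.0 + 47700 − 2 × 184) = 47700 × 562392.0 / 609908.0 ≈ 43984 mm ≈ 44.0 m.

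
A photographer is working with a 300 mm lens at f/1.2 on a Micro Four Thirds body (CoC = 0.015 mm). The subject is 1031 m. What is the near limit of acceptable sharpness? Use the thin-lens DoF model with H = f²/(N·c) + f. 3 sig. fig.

855 m

Hyperfocal distance H = f²/(N·c) + f = 300²/(1.2 × 0.015) + 300 = 90000/0.018 + 300 ≈ 5000300.0 mm ≈ 5000 m.
Near limit Dn = s·(H − f)/(H + s − 2f) = 1031000 × (5000300.0 − 300) / (5000300.0 + 1031000 − 2 × 300) = 1031000 × 5000000.0 / 6030700.0 ≈ 854793 mm ≈ 855 m.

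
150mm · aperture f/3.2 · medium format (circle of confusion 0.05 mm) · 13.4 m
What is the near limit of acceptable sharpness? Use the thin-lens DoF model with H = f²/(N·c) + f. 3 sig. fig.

12.2 m

Hyperfocal distance H = f²/(N·c) + f = 150²/(3.2 × 0.05) + 150 = 22500/0.16 + 150 ≈ 140775.0 mm ≈ 140.8 m.
Near limit Dn = s·(H − f)/(H + s − 2f) = 13400 × (140775.0 − 150) / (140775.0 + 13400 − 2 × 150) = 13400 × 140625.0 / 153875.0 ≈ 12246 mm ≈ 12.2 m.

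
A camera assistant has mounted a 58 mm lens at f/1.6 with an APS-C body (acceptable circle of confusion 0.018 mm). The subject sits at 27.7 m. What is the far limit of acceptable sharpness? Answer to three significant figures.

36.3 m

Hyperfocal distance H = f²/(N·c) + f = 58²/(1.6 × 0.018) + 58 = 3364/0.0288 + 58 ≈ 116863.6 mm ≈ 116.9 m.
Far limit Df = s·(H − f)/(H − s) = 27700 × (116863.6 − 58) / (116863.6 − 27700) = 27700 × 116805.6 / 89163.6 ≈ 36287 mm ≈ 36.3 m.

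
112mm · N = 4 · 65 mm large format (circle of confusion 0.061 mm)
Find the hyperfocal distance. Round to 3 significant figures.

Hyperfocal distance H = f²/(N·c) + f = 112²/(4 × 0.061) + 112 = 12544/0.244 + 112 ≈ 51521.8 mm ≈ 51.5 m.

51.5 m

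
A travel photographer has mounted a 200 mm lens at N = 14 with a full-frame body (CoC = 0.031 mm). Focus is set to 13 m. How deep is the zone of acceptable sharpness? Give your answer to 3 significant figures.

Hyperfocal distance H = f²/(N·c) + f = 200²/(14 × 0.031) + 200 = 40000/0.434 + 200 ≈ 92365.9 mm ≈ 92.37 m.
Near limit Dn = s·(H − f)/(H + s − 2f) = 13000 × (92365.9 − 200) / (92365.9 + 13000 − 2 × 200) = 13000 × 92165.9 / 104965.9 ≈ 11414.7 mm.
Far limit Df = s·(H − f)/(H − s) = 13000 × (92365.9 − 200) / (92365.9 − 13000) = 13000 × 92165.9 / 79365.9 ≈ 15096.6 mm.
Depth of field = Df − Dn = 15096.6 − 11414.7 ≈ 3681.9 mm ≈ 3.68 m.

3.68 m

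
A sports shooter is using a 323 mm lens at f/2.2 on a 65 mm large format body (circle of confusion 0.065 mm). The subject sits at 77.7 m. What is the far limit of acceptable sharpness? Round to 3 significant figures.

86.9 m

Hyperfocal distance H = f²/(N·c) + f = 323²/(2.2 × 0.065) + 323 = 104329/0.143 + 323 ≈ 729896.4 mm ≈ 729.9 m.
Far limit Df = s·(H − f)/(H − s) = 77700 × (729896.4 − 323) / (729896.4 − 77700) = 77700 × 729573.4 / 652196.4 ≈ 86918 mm ≈ 86.9 m.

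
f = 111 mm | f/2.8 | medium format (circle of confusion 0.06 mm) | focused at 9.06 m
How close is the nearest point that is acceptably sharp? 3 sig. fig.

8.07 m

Hyperfocal distance H = f²/(N·c) + f = 111²/(2.8 × 0.06) + 111 = 12321/0.168 + 111 ≈ 73450.3 mm ≈ 73.45 m.
Near limit Dn = s·(H − f)/(H + s − 2f) = 9060 × (73450.3 − 111) / (73450.3 + 9060 − 2 × 111) = 9060 × 73339.3 / 82288.3 ≈ 8074.7 mm ≈ 8.07 m.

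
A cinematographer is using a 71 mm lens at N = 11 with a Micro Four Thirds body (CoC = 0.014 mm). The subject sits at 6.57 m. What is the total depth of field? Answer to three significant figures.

2.72 m

Hyperfocal distance H = f²/(N·c) + f = 71²/(11 × 0.014) + 71 = 5041/0.154 + 71 ≈ 32804.8 mm ≈ 32.80 m.
Near limit Dn = s·(H − f)/(H + s − 2f) = 6570 × (32804.8 − 71) / (32804.8 + 6570 − 2 × 71) = 6570 × 32733.8 / 39232.8 ≈ 5481.7 mm.
Far limit Df = s·(H − f)/(H − s) = 6570 × (32804.8 − 71) / (32804.8 − 6570) = 6570 × 32733.8 / 26234.8 ≈ 8197.6 mm.
Depth of field = Df − Dn = 8197.6 − 5481.7 ≈ 2715.9 mm ≈ 2.72 m.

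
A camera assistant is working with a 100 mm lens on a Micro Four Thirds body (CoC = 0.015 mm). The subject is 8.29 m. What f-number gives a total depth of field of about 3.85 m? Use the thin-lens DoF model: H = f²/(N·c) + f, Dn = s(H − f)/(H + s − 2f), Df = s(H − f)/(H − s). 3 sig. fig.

Write h = H − f = f²/(N·c). The thin-lens limits are Dn = s·h/(h + (s−f)) and Df = s·h/(h − (s−f)), so DoF = Df − Dn = 2·s·(s−f)·h / (h² − (s−f)²).
That is a quadratic in h: DoF·h² − 2·s·(s−f)·h − DoF·(s−f)² = 0 ⇒ h = (s−f)·(s + √(s² + DoF²)) / DoF = 8190 × (8290 + √(8290² + 3850²)) / 3850 = 8190 × (8290 + 9140.38) / 3850 ≈ 37079 mm.
Then N = f²/(c·h) = 100² / (0.015 × 37079) = 10000 / 556.19 ≈ 18.

f/18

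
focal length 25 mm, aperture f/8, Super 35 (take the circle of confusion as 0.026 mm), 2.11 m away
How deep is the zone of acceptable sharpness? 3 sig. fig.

Hyperfocal distance H = f²/(N·c) + f = 25²/(8 × 0.026) + 25 = 625/0.208 + 25 ≈ 3029.8 mm ≈ 3.030 m.
Near limit Dn = s·(H − f)/(H + s − 2f) = 2110 × (3029.8 − 25) / (3029.8 + 2110 − 2 × 25) = 2110 × 3004.8 / 5089.8 ≈ 1245.7 mm.
Far limit Df = s·(H − f)/(H − s) = 2110 × (3029.8 − 25) / (3029.8 − 2110) = 2110 × 3004.8 / 919.8 ≈ 6892.9 mm.
Depth of field = Df − Dn = 6892.9 − 1245.7 ≈ 5647.2 mm ≈ 5.65 m.

5.65 m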